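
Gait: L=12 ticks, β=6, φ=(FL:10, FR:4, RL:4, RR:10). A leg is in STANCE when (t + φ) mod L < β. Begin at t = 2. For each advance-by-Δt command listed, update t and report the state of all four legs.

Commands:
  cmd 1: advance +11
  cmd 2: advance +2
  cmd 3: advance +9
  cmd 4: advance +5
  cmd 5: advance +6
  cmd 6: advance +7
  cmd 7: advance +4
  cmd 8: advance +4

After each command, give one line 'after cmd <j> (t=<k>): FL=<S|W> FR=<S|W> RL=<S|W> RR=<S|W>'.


start t=2: FL=S FR=W RL=W RR=S
cmd 1: advance +11 → t=13, phase=(11,5,5,11) → FL=W FR=S RL=S RR=W
cmd 2: advance +2 → t=15, phase=(1,7,7,1) → FL=S FR=W RL=W RR=S
cmd 3: advance +9 → t=24, phase=(10,4,4,10) → FL=W FR=S RL=S RR=W
cmd 4: advance +5 → t=29, phase=(3,9,9,3) → FL=S FR=W RL=W RR=S
cmd 5: advance +6 → t=35, phase=(9,3,3,9) → FL=W FR=S RL=S RR=W
cmd 6: advance +7 → t=42, phase=(4,10,10,4) → FL=S FR=W RL=W RR=S
cmd 7: advance +4 → t=46, phase=(8,2,2,8) → FL=W FR=S RL=S RR=W
cmd 8: advance +4 → t=50, phase=(0,6,6,0) → FL=S FR=W RL=W RR=S

after cmd 1 (t=13): FL=W FR=S RL=S RR=W
after cmd 2 (t=15): FL=S FR=W RL=W RR=S
after cmd 3 (t=24): FL=W FR=S RL=S RR=W
after cmd 4 (t=29): FL=S FR=W RL=W RR=S
after cmd 5 (t=35): FL=W FR=S RL=S RR=W
after cmd 6 (t=42): FL=S FR=W RL=W RR=S
after cmd 7 (t=46): FL=W FR=S RL=S RR=W
after cmd 8 (t=50): FL=S FR=W RL=W RR=S


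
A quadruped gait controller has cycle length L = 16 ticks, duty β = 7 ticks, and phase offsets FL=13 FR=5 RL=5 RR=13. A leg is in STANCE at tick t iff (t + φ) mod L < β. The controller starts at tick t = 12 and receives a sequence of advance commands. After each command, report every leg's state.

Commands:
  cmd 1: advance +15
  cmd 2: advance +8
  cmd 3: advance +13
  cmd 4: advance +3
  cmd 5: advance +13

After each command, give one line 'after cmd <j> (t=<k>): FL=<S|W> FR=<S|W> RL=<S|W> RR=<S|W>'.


start t=12: FL=W FR=S RL=S RR=W
cmd 1: advance +15 → t=27, phase=(8,0,0,8) → FL=W FR=S RL=S RR=W
cmd 2: advance +8 → t=35, phase=(0,8,8,0) → FL=S FR=W RL=W RR=S
cmd 3: advance +13 → t=48, phase=(13,5,5,13) → FL=W FR=S RL=S RR=W
cmd 4: advance +3 → t=51, phase=(0,8,8,0) → FL=S FR=W RL=W RR=S
cmd 5: advance +13 → t=64, phase=(13,5,5,13) → FL=W FR=S RL=S RR=W

after cmd 1 (t=27): FL=W FR=S RL=S RR=W
after cmd 2 (t=35): FL=S FR=W RL=W RR=S
after cmd 3 (t=48): FL=W FR=S RL=S RR=W
after cmd 4 (t=51): FL=S FR=W RL=W RR=S
after cmd 5 (t=64): FL=W FR=S RL=S RR=W


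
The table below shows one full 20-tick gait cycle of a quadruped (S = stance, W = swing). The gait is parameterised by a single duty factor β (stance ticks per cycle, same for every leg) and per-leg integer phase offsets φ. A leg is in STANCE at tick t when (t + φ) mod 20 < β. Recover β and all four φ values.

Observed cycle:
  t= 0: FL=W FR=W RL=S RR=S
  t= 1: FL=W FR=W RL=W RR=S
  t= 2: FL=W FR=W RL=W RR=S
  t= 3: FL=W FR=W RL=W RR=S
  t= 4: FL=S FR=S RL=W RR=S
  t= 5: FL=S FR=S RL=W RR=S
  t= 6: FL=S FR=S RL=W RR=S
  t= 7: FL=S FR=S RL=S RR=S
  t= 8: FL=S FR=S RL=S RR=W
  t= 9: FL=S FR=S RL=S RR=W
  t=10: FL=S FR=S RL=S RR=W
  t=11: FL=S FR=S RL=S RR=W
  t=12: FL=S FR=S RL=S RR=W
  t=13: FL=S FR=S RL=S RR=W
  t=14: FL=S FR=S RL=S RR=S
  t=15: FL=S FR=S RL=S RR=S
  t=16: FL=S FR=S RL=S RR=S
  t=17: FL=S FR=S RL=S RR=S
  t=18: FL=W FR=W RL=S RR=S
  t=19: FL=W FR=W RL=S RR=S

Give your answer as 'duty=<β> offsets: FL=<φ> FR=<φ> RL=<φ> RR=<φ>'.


duty=14 offsets: FL=16 FR=16 RL=13 RR=6

duty β = stance ticks per leg = 14
FL: stance ticks = 14; W→S at t=4 → φ=16
FR: stance ticks = 14; W→S at t=4 → φ=16
RL: stance ticks = 14; W→S at t=7 → φ=13
RR: stance ticks = 14; W→S at t=14 → φ=6


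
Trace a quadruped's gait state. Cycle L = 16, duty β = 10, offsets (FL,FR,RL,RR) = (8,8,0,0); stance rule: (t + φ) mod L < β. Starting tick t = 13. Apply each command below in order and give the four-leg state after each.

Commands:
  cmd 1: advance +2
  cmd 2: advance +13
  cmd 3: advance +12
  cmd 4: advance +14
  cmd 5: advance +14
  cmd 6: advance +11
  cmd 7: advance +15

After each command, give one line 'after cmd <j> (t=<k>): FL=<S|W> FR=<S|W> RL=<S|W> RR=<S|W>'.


start t=13: FL=S FR=S RL=W RR=W
cmd 1: advance +2 → t=15, phase=(7,7,15,15) → FL=S FR=S RL=W RR=W
cmd 2: advance +13 → t=28, phase=(4,4,12,12) → FL=S FR=S RL=W RR=W
cmd 3: advance +12 → t=40, phase=(0,0,8,8) → FL=S FR=S RL=S RR=S
cmd 4: advance +14 → t=54, phase=(14,14,6,6) → FL=W FR=W RL=S RR=S
cmd 5: advance +14 → t=68, phase=(12,12,4,4) → FL=W FR=W RL=S RR=S
cmd 6: advance +11 → t=79, phase=(7,7,15,15) → FL=S FR=S RL=W RR=W
cmd 7: advance +15 → t=94, phase=(6,6,14,14) → FL=S FR=S RL=W RR=W

after cmd 1 (t=15): FL=S FR=S RL=W RR=W
after cmd 2 (t=28): FL=S FR=S RL=W RR=W
after cmd 3 (t=40): FL=S FR=S RL=S RR=S
after cmd 4 (t=54): FL=W FR=W RL=S RR=S
after cmd 5 (t=68): FL=W FR=W RL=S RR=S
after cmd 6 (t=79): FL=S FR=S RL=W RR=W
after cmd 7 (t=94): FL=S FR=S RL=W RR=W


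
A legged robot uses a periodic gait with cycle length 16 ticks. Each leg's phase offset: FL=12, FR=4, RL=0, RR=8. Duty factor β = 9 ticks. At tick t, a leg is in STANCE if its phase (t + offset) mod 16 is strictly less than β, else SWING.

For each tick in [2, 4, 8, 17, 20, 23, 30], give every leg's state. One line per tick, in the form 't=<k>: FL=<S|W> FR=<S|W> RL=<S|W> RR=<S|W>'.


t=2: FL=W FR=S RL=S RR=W
t=4: FL=S FR=S RL=S RR=W
t=8: FL=S FR=W RL=S RR=S
t=17: FL=W FR=S RL=S RR=W
t=20: FL=S FR=S RL=S RR=W
t=23: FL=S FR=W RL=S RR=W
t=30: FL=W FR=S RL=W RR=S

t=2: phase=(14,6,2,10) vs β=9 → FL=W FR=S RL=S RR=W
t=4: phase=(0,8,4,12) vs β=9 → FL=S FR=S RL=S RR=W
t=8: phase=(4,12,8,0) vs β=9 → FL=S FR=W RL=S RR=S
t=17: phase=(13,5,1,9) vs β=9 → FL=W FR=S RL=S RR=W
t=20: phase=(0,8,4,12) vs β=9 → FL=S FR=S RL=S RR=W
t=23: phase=(3,11,7,15) vs β=9 → FL=S FR=W RL=S RR=W
t=30: phase=(10,2,14,6) vs β=9 → FL=W FR=S RL=W RR=S


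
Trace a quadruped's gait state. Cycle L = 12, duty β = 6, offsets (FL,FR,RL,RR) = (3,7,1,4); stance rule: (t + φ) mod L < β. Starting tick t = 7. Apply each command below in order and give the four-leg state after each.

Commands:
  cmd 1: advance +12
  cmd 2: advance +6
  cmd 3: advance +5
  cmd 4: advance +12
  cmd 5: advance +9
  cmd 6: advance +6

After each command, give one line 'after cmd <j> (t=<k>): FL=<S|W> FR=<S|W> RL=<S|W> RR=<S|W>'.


start t=7: FL=W FR=S RL=W RR=W
cmd 1: advance +12 → t=19, phase=(10,2,8,11) → FL=W FR=S RL=W RR=W
cmd 2: advance +6 → t=25, phase=(4,8,2,5) → FL=S FR=W RL=S RR=S
cmd 3: advance +5 → t=30, phase=(9,1,7,10) → FL=W FR=S RL=W RR=W
cmd 4: advance +12 → t=42, phase=(9,1,7,10) → FL=W FR=S RL=W RR=W
cmd 5: advance +9 → t=51, phase=(6,10,4,7) → FL=W FR=W RL=S RR=W
cmd 6: advance +6 → t=57, phase=(0,4,10,1) → FL=S FR=S RL=W RR=S

after cmd 1 (t=19): FL=W FR=S RL=W RR=W
after cmd 2 (t=25): FL=S FR=W RL=S RR=S
after cmd 3 (t=30): FL=W FR=S RL=W RR=W
after cmd 4 (t=42): FL=W FR=S RL=W RR=W
after cmd 5 (t=51): FL=W FR=W RL=S RR=W
after cmd 6 (t=57): FL=S FR=S RL=W RR=S


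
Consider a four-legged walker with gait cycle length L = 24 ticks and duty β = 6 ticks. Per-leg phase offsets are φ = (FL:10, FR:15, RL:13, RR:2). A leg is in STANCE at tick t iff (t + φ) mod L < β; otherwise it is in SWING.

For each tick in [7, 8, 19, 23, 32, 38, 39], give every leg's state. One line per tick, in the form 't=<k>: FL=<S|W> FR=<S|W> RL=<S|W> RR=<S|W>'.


t=7: FL=W FR=W RL=W RR=W
t=8: FL=W FR=W RL=W RR=W
t=19: FL=S FR=W RL=W RR=W
t=23: FL=W FR=W RL=W RR=S
t=32: FL=W FR=W RL=W RR=W
t=38: FL=S FR=S RL=S RR=W
t=39: FL=S FR=W RL=S RR=W

t=7: phase=(17,22,20,9) vs β=6 → FL=W FR=W RL=W RR=W
t=8: phase=(18,23,21,10) vs β=6 → FL=W FR=W RL=W RR=W
t=19: phase=(5,10,8,21) vs β=6 → FL=S FR=W RL=W RR=W
t=23: phase=(9,14,12,1) vs β=6 → FL=W FR=W RL=W RR=S
t=32: phase=(18,23,21,10) vs β=6 → FL=W FR=W RL=W RR=W
t=38: phase=(0,5,3,16) vs β=6 → FL=S FR=S RL=S RR=W
t=39: phase=(1,6,4,17) vs β=6 → FL=S FR=W RL=S RR=W


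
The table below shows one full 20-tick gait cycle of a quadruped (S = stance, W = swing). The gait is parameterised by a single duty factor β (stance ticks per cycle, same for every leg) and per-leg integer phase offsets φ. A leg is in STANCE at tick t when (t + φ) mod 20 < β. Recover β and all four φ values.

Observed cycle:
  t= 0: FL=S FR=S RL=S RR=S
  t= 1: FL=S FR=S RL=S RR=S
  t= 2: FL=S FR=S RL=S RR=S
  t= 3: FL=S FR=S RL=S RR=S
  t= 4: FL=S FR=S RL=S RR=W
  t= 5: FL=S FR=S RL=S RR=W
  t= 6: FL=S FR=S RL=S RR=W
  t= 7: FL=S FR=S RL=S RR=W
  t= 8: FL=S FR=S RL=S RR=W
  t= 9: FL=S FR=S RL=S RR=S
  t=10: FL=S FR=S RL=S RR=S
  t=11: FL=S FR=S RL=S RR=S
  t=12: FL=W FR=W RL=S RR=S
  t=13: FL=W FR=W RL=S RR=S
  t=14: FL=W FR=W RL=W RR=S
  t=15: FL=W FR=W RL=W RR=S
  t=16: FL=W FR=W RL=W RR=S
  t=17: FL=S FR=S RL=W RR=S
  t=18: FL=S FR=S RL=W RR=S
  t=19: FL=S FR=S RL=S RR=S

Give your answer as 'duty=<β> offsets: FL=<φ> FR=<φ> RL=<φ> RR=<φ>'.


duty β = stance ticks per leg = 15
FL: stance ticks = 15; W→S at t=17 → φ=3
FR: stance ticks = 15; W→S at t=17 → φ=3
RL: stance ticks = 15; W→S at t=19 → φ=1
RR: stance ticks = 15; W→S at t=9 → φ=11

duty=15 offsets: FL=3 FR=3 RL=1 RR=11


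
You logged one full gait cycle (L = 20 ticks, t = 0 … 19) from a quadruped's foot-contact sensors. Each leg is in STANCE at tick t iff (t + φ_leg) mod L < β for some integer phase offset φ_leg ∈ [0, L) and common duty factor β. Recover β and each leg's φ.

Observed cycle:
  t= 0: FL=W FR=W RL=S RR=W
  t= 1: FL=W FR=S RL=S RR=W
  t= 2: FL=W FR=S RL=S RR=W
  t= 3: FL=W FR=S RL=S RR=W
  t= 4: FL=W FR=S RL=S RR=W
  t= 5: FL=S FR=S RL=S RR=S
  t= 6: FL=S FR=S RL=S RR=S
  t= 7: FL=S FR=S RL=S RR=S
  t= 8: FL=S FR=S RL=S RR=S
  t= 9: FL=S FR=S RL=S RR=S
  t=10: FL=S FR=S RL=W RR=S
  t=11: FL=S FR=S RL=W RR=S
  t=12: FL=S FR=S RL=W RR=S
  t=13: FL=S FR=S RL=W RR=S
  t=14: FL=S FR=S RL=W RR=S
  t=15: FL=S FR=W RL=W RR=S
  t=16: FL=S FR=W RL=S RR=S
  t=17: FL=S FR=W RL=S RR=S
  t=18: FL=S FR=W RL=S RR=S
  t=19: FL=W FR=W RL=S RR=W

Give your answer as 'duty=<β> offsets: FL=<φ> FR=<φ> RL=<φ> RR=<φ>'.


duty=14 offsets: FL=15 FR=19 RL=4 RR=15

duty β = stance ticks per leg = 14
FL: stance ticks = 14; W→S at t=5 → φ=15
FR: stance ticks = 14; W→S at t=1 → φ=19
RL: stance ticks = 14; W→S at t=16 → φ=4
RR: stance ticks = 14; W→S at t=5 → φ=15


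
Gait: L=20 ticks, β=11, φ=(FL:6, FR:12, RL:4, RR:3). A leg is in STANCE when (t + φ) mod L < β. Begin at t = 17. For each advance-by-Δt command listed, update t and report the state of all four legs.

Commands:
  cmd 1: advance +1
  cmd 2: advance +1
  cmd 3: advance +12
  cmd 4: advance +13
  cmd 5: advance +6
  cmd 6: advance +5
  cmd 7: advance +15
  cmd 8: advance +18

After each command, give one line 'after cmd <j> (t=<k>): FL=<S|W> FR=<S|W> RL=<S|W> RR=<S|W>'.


start t=17: FL=S FR=S RL=S RR=S
cmd 1: advance +1 → t=18, phase=(4,10,2,1) → FL=S FR=S RL=S RR=S
cmd 2: advance +1 → t=19, phase=(5,11,3,2) → FL=S FR=W RL=S RR=S
cmd 3: advance +12 → t=31, phase=(17,3,15,14) → FL=W FR=S RL=W RR=W
cmd 4: advance +13 → t=44, phase=(10,16,8,7) → FL=S FR=W RL=S RR=S
cmd 5: advance +6 → t=50, phase=(16,2,14,13) → FL=W FR=S RL=W RR=W
cmd 6: advance +5 → t=55, phase=(1,7,19,18) → FL=S FR=S RL=W RR=W
cmd 7: advance +15 → t=70, phase=(16,2,14,13) → FL=W FR=S RL=W RR=W
cmd 8: advance +18 → t=88, phase=(14,0,12,11) → FL=W FR=S RL=W RR=W

after cmd 1 (t=18): FL=S FR=S RL=S RR=S
after cmd 2 (t=19): FL=S FR=W RL=S RR=S
after cmd 3 (t=31): FL=W FR=S RL=W RR=W
after cmd 4 (t=44): FL=S FR=W RL=S RR=S
after cmd 5 (t=50): FL=W FR=S RL=W RR=W
after cmd 6 (t=55): FL=S FR=S RL=W RR=W
after cmd 7 (t=70): FL=W FR=S RL=W RR=W
after cmd 8 (t=88): FL=W FR=S RL=W RR=W


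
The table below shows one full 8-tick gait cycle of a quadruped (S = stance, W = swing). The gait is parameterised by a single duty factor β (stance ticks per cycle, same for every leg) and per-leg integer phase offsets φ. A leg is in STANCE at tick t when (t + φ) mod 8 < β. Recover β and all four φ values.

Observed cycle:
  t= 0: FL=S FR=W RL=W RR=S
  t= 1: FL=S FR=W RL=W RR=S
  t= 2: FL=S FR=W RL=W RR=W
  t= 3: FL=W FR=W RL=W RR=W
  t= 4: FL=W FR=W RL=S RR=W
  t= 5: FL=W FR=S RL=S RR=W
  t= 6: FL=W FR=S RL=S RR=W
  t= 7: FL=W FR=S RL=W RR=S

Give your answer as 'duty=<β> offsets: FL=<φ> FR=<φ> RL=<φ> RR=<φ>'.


duty=3 offsets: FL=0 FR=3 RL=4 RR=1

duty β = stance ticks per leg = 3
FL: stance ticks = 3; W→S at t=0 → φ=0
FR: stance ticks = 3; W→S at t=5 → φ=3
RL: stance ticks = 3; W→S at t=4 → φ=4
RR: stance ticks = 3; W→S at t=7 → φ=1


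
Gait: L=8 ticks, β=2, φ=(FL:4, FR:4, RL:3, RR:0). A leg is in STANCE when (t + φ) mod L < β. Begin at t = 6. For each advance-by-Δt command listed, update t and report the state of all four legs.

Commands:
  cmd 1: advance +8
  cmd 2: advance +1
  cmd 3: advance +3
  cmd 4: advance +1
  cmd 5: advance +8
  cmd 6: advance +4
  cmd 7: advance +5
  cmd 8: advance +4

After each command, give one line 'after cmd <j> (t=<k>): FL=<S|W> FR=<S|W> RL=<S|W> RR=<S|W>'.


start t=6: FL=W FR=W RL=S RR=W
cmd 1: advance +8 → t=14, phase=(2,2,1,6) → FL=W FR=W RL=S RR=W
cmd 2: advance +1 → t=15, phase=(3,3,2,7) → FL=W FR=W RL=W RR=W
cmd 3: advance +3 → t=18, phase=(6,6,5,2) → FL=W FR=W RL=W RR=W
cmd 4: advance +1 → t=19, phase=(7,7,6,3) → FL=W FR=W RL=W RR=W
cmd 5: advance +8 → t=27, phase=(7,7,6,3) → FL=W FR=W RL=W RR=W
cmd 6: advance +4 → t=31, phase=(3,3,2,7) → FL=W FR=W RL=W RR=W
cmd 7: advance +5 → t=36, phase=(0,0,7,4) → FL=S FR=S RL=W RR=W
cmd 8: advance +4 → t=40, phase=(4,4,3,0) → FL=W FR=W RL=W RR=S

after cmd 1 (t=14): FL=W FR=W RL=S RR=W
after cmd 2 (t=15): FL=W FR=W RL=W RR=W
after cmd 3 (t=18): FL=W FR=W RL=W RR=W
after cmd 4 (t=19): FL=W FR=W RL=W RR=W
after cmd 5 (t=27): FL=W FR=W RL=W RR=W
after cmd 6 (t=31): FL=W FR=W RL=W RR=W
after cmd 7 (t=36): FL=S FR=S RL=W RR=W
after cmd 8 (t=40): FL=W FR=W RL=W RR=S


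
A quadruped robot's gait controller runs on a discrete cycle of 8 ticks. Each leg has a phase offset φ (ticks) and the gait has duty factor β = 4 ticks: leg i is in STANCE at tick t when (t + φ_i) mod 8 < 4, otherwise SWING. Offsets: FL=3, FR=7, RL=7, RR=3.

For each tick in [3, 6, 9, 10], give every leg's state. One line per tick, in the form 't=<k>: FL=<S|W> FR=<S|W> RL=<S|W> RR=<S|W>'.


t=3: FL=W FR=S RL=S RR=W
t=6: FL=S FR=W RL=W RR=S
t=9: FL=W FR=S RL=S RR=W
t=10: FL=W FR=S RL=S RR=W

t=3: phase=(6,2,2,6) vs β=4 → FL=W FR=S RL=S RR=W
t=6: phase=(1,5,5,1) vs β=4 → FL=S FR=W RL=W RR=S
t=9: phase=(4,0,0,4) vs β=4 → FL=W FR=S RL=S RR=W
t=10: phase=(5,1,1,5) vs β=4 → FL=W FR=S RL=S RR=W


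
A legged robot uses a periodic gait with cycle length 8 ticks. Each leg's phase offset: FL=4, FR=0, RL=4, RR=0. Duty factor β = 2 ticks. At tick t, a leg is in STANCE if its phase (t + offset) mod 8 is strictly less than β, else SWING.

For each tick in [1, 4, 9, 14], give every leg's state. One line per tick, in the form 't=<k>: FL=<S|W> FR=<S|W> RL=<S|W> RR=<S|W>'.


t=1: phase=(5,1,5,1) vs β=2 → FL=W FR=S RL=W RR=S
t=4: phase=(0,4,0,4) vs β=2 → FL=S FR=W RL=S RR=W
t=9: phase=(5,1,5,1) vs β=2 → FL=W FR=S RL=W RR=S
t=14: phase=(2,6,2,6) vs β=2 → FL=W FR=W RL=W RR=W

t=1: FL=W FR=S RL=W RR=S
t=4: FL=S FR=W RL=S RR=W
t=9: FL=W FR=S RL=W RR=S
t=14: FL=W FR=W RL=W RR=W


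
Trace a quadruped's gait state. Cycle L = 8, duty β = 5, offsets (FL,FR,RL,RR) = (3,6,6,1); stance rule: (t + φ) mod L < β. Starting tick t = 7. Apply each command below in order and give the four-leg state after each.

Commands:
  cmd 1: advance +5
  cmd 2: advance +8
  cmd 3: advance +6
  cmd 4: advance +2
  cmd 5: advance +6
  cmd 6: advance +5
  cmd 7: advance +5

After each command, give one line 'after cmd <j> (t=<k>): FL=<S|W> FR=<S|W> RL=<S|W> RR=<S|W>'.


after cmd 1 (t=12): FL=W FR=S RL=S RR=W
after cmd 2 (t=20): FL=W FR=S RL=S RR=W
after cmd 3 (t=26): FL=W FR=S RL=S RR=S
after cmd 4 (t=28): FL=W FR=S RL=S RR=W
after cmd 5 (t=34): FL=W FR=S RL=S RR=S
after cmd 6 (t=39): FL=S FR=W RL=W RR=S
after cmd 7 (t=44): FL=W FR=S RL=S RR=W

start t=7: FL=S FR=W RL=W RR=S
cmd 1: advance +5 → t=12, phase=(7,2,2,5) → FL=W FR=S RL=S RR=W
cmd 2: advance +8 → t=20, phase=(7,2,2,5) → FL=W FR=S RL=S RR=W
cmd 3: advance +6 → t=26, phase=(5,0,0,3) → FL=W FR=S RL=S RR=S
cmd 4: advance +2 → t=28, phase=(7,2,2,5) → FL=W FR=S RL=S RR=W
cmd 5: advance +6 → t=34, phase=(5,0,0,3) → FL=W FR=S RL=S RR=S
cmd 6: advance +5 → t=39, phase=(2,5,5,0) → FL=S FR=W RL=W RR=S
cmd 7: advance +5 → t=44, phase=(7,2,2,5) → FL=W FR=S RL=S RR=W


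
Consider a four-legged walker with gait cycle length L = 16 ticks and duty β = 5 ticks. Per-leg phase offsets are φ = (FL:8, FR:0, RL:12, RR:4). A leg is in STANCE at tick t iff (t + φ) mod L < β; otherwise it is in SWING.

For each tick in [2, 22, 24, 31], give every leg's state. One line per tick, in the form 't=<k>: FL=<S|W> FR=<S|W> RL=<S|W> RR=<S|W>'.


t=2: phase=(10,2,14,6) vs β=5 → FL=W FR=S RL=W RR=W
t=22: phase=(14,6,2,10) vs β=5 → FL=W FR=W RL=S RR=W
t=24: phase=(0,8,4,12) vs β=5 → FL=S FR=W RL=S RR=W
t=31: phase=(7,15,11,3) vs β=5 → FL=W FR=W RL=W RR=S

t=2: FL=W FR=S RL=W RR=W
t=22: FL=W FR=W RL=S RR=W
t=24: FL=S FR=W RL=S RR=W
t=31: FL=W FR=W RL=W RR=S


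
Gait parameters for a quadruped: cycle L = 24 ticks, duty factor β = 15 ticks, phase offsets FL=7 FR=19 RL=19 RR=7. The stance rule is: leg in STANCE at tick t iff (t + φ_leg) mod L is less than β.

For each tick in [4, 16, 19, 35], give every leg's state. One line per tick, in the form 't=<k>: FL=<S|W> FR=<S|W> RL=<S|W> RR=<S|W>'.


t=4: FL=S FR=W RL=W RR=S
t=16: FL=W FR=S RL=S RR=W
t=19: FL=S FR=S RL=S RR=S
t=35: FL=W FR=S RL=S RR=W

t=4: phase=(11,23,23,11) vs β=15 → FL=S FR=W RL=W RR=S
t=16: phase=(23,11,11,23) vs β=15 → FL=W FR=S RL=S RR=W
t=19: phase=(2,14,14,2) vs β=15 → FL=S FR=S RL=S RR=S
t=35: phase=(18,6,6,18) vs β=15 → FL=W FR=S RL=S RR=W


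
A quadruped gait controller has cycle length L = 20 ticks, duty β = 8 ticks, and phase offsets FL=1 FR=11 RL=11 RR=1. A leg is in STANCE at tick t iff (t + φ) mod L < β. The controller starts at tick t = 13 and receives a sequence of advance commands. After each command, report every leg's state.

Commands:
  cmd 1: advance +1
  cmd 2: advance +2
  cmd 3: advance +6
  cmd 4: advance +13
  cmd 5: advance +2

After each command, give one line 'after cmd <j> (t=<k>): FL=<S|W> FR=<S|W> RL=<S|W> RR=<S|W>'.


after cmd 1 (t=14): FL=W FR=S RL=S RR=W
after cmd 2 (t=16): FL=W FR=S RL=S RR=W
after cmd 3 (t=22): FL=S FR=W RL=W RR=S
after cmd 4 (t=35): FL=W FR=S RL=S RR=W
after cmd 5 (t=37): FL=W FR=W RL=W RR=W

start t=13: FL=W FR=S RL=S RR=W
cmd 1: advance +1 → t=14, phase=(15,5,5,15) → FL=W FR=S RL=S RR=W
cmd 2: advance +2 → t=16, phase=(17,7,7,17) → FL=W FR=S RL=S RR=W
cmd 3: advance +6 → t=22, phase=(3,13,13,3) → FL=S FR=W RL=W RR=S
cmd 4: advance +13 → t=35, phase=(16,6,6,16) → FL=W FR=S RL=S RR=W
cmd 5: advance +2 → t=37, phase=(18,8,8,18) → FL=W FR=W RL=W RR=W


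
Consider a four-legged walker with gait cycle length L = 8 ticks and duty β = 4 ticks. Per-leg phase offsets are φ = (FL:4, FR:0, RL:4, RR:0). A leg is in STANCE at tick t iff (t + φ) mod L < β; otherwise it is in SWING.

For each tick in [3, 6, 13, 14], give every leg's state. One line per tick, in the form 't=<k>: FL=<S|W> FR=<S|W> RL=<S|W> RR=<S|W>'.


t=3: phase=(7,3,7,3) vs β=4 → FL=W FR=S RL=W RR=S
t=6: phase=(2,6,2,6) vs β=4 → FL=S FR=W RL=S RR=W
t=13: phase=(1,5,1,5) vs β=4 → FL=S FR=W RL=S RR=W
t=14: phase=(2,6,2,6) vs β=4 → FL=S FR=W RL=S RR=W

t=3: FL=W FR=S RL=W RR=S
t=6: FL=S FR=W RL=S RR=W
t=13: FL=S FR=W RL=S RR=W
t=14: FL=S FR=W RL=S RR=W


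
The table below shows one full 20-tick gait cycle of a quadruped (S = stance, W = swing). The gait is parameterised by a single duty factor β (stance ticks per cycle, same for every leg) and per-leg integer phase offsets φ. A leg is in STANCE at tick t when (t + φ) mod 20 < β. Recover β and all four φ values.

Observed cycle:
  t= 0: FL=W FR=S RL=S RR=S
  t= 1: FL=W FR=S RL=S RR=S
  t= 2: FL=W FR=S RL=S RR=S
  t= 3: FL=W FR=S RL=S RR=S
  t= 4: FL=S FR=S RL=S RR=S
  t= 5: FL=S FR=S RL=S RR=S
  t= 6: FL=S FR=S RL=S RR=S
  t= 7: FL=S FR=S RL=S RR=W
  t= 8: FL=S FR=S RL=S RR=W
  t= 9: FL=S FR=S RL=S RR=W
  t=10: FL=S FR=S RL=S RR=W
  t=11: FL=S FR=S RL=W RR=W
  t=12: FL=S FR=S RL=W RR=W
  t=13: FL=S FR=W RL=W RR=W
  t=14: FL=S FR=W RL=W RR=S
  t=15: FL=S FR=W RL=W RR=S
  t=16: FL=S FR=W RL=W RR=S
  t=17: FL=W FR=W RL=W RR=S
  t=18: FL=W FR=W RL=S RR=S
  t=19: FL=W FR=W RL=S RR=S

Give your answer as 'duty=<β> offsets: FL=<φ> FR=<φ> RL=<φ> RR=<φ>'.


duty β = stance ticks per leg = 13
FL: stance ticks = 13; W→S at t=4 → φ=16
FR: stance ticks = 13; W→S at t=0 → φ=0
RL: stance ticks = 13; W→S at t=18 → φ=2
RR: stance ticks = 13; W→S at t=14 → φ=6

duty=13 offsets: FL=16 FR=0 RL=2 RR=6


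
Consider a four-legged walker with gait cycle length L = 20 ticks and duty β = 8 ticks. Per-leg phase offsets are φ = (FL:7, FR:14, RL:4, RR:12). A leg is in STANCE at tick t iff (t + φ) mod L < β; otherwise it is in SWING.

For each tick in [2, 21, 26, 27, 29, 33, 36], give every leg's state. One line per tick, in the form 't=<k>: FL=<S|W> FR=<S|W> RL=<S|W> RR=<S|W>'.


t=2: FL=W FR=W RL=S RR=W
t=21: FL=W FR=W RL=S RR=W
t=26: FL=W FR=S RL=W RR=W
t=27: FL=W FR=S RL=W RR=W
t=29: FL=W FR=S RL=W RR=S
t=33: FL=S FR=S RL=W RR=S
t=36: FL=S FR=W RL=S RR=W

t=2: phase=(9,16,6,14) vs β=8 → FL=W FR=W RL=S RR=W
t=21: phase=(8,15,5,13) vs β=8 → FL=W FR=W RL=S RR=W
t=26: phase=(13,0,10,18) vs β=8 → FL=W FR=S RL=W RR=W
t=27: phase=(14,1,11,19) vs β=8 → FL=W FR=S RL=W RR=W
t=29: phase=(16,3,13,1) vs β=8 → FL=W FR=S RL=W RR=S
t=33: phase=(0,7,17,5) vs β=8 → FL=S FR=S RL=W RR=S
t=36: phase=(3,10,0,8) vs β=8 → FL=S FR=W RL=S RR=W


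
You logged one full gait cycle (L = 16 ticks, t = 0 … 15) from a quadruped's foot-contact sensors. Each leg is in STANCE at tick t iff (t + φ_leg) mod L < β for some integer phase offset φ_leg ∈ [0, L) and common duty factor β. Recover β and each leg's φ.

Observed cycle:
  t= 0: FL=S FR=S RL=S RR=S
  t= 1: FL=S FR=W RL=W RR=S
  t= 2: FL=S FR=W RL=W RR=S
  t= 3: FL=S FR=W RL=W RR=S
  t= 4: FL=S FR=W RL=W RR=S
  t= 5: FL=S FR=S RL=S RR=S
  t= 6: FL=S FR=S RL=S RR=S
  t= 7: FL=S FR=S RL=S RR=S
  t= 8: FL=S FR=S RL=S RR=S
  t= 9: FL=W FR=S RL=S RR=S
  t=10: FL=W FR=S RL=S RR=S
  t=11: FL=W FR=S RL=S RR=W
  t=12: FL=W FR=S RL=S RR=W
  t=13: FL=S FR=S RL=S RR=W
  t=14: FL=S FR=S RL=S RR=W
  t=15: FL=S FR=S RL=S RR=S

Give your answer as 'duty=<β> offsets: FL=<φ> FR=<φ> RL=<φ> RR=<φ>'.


duty β = stance ticks per leg = 12
FL: stance ticks = 12; W→S at t=13 → φ=3
FR: stance ticks = 12; W→S at t=5 → φ=11
RL: stance ticks = 12; W→S at t=5 → φ=11
RR: stance ticks = 12; W→S at t=15 → φ=1

duty=12 offsets: FL=3 FR=11 RL=11 RR=1


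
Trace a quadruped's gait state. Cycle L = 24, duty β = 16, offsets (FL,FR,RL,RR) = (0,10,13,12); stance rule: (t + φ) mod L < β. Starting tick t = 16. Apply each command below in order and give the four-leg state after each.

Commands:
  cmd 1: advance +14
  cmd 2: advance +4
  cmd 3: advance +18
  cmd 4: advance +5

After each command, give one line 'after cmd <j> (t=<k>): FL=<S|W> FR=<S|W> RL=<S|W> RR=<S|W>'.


start t=16: FL=W FR=S RL=S RR=S
cmd 1: advance +14 → t=30, phase=(6,16,19,18) → FL=S FR=W RL=W RR=W
cmd 2: advance +4 → t=34, phase=(10,20,23,22) → FL=S FR=W RL=W RR=W
cmd 3: advance +18 → t=52, phase=(4,14,17,16) → FL=S FR=S RL=W RR=W
cmd 4: advance +5 → t=57, phase=(9,19,22,21) → FL=S FR=W RL=W RR=W

after cmd 1 (t=30): FL=S FR=W RL=W RR=W
after cmd 2 (t=34): FL=S FR=W RL=W RR=W
after cmd 3 (t=52): FL=S FR=S RL=W RR=W
after cmd 4 (t=57): FL=S FR=W RL=W RR=W


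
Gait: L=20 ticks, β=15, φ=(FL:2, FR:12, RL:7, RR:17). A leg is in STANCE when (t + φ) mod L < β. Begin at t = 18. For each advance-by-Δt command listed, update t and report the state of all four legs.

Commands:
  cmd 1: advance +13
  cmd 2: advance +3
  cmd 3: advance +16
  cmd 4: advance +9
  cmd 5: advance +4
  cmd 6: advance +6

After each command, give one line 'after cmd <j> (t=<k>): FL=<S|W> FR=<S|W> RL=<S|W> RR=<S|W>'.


after cmd 1 (t=31): FL=S FR=S RL=W RR=S
after cmd 2 (t=34): FL=W FR=S RL=S RR=S
after cmd 3 (t=50): FL=S FR=S RL=W RR=S
after cmd 4 (t=59): FL=S FR=S RL=S RR=W
after cmd 5 (t=63): FL=S FR=W RL=S RR=S
after cmd 6 (t=69): FL=S FR=S RL=W RR=S

start t=18: FL=S FR=S RL=S RR=W
cmd 1: advance +13 → t=31, phase=(13,3,18,8) → FL=S FR=S RL=W RR=S
cmd 2: advance +3 → t=34, phase=(16,6,1,11) → FL=W FR=S RL=S RR=S
cmd 3: advance +16 → t=50, phase=(12,2,17,7) → FL=S FR=S RL=W RR=S
cmd 4: advance +9 → t=59, phase=(1,11,6,16) → FL=S FR=S RL=S RR=W
cmd 5: advance +4 → t=63, phase=(5,15,10,0) → FL=S FR=W RL=S RR=S
cmd 6: advance +6 → t=69, phase=(11,1,16,6) → FL=S FR=S RL=W RR=S


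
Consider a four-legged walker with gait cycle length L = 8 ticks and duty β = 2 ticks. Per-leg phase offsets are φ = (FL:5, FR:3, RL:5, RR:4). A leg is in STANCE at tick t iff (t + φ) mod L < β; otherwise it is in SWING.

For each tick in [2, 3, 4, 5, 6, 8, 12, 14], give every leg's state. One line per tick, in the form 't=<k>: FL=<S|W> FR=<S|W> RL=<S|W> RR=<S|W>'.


t=2: FL=W FR=W RL=W RR=W
t=3: FL=S FR=W RL=S RR=W
t=4: FL=S FR=W RL=S RR=S
t=5: FL=W FR=S RL=W RR=S
t=6: FL=W FR=S RL=W RR=W
t=8: FL=W FR=W RL=W RR=W
t=12: FL=S FR=W RL=S RR=S
t=14: FL=W FR=S RL=W RR=W

t=2: phase=(7,5,7,6) vs β=2 → FL=W FR=W RL=W RR=W
t=3: phase=(0,6,0,7) vs β=2 → FL=S FR=W RL=S RR=W
t=4: phase=(1,7,1,0) vs β=2 → FL=S FR=W RL=S RR=S
t=5: phase=(2,0,2,1) vs β=2 → FL=W FR=S RL=W RR=S
t=6: phase=(3,1,3,2) vs β=2 → FL=W FR=S RL=W RR=W
t=8: phase=(5,3,5,4) vs β=2 → FL=W FR=W RL=W RR=W
t=12: phase=(1,7,1,0) vs β=2 → FL=S FR=W RL=S RR=S
t=14: phase=(3,1,3,2) vs β=2 → FL=W FR=S RL=W RR=W


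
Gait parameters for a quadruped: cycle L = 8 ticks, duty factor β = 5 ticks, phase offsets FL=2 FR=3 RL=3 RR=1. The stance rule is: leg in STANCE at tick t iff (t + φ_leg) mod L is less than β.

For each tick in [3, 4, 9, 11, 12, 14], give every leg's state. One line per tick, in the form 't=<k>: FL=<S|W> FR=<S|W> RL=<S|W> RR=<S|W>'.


t=3: FL=W FR=W RL=W RR=S
t=4: FL=W FR=W RL=W RR=W
t=9: FL=S FR=S RL=S RR=S
t=11: FL=W FR=W RL=W RR=S
t=12: FL=W FR=W RL=W RR=W
t=14: FL=S FR=S RL=S RR=W

t=3: phase=(5,6,6,4) vs β=5 → FL=W FR=W RL=W RR=S
t=4: phase=(6,7,7,5) vs β=5 → FL=W FR=W RL=W RR=W
t=9: phase=(3,4,4,2) vs β=5 → FL=S FR=S RL=S RR=S
t=11: phase=(5,6,6,4) vs β=5 → FL=W FR=W RL=W RR=S
t=12: phase=(6,7,7,5) vs β=5 → FL=W FR=W RL=W RR=W
t=14: phase=(0,1,1,7) vs β=5 → FL=S FR=S RL=S RR=W


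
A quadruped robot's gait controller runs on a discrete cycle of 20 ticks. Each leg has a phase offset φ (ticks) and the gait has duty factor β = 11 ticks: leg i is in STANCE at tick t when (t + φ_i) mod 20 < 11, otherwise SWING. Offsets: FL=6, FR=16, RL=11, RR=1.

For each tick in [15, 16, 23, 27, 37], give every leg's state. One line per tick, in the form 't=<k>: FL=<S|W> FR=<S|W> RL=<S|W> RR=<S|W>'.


t=15: phase=(1,11,6,16) vs β=11 → FL=S FR=W RL=S RR=W
t=16: phase=(2,12,7,17) vs β=11 → FL=S FR=W RL=S RR=W
t=23: phase=(9,19,14,4) vs β=11 → FL=S FR=W RL=W RR=S
t=27: phase=(13,3,18,8) vs β=11 → FL=W FR=S RL=W RR=S
t=37: phase=(3,13,8,18) vs β=11 → FL=S FR=W RL=S RR=W

t=15: FL=S FR=W RL=S RR=W
t=16: FL=S FR=W RL=S RR=W
t=23: FL=S FR=W RL=W RR=S
t=27: FL=W FR=S RL=W RR=S
t=37: FL=S FR=W RL=S RR=W


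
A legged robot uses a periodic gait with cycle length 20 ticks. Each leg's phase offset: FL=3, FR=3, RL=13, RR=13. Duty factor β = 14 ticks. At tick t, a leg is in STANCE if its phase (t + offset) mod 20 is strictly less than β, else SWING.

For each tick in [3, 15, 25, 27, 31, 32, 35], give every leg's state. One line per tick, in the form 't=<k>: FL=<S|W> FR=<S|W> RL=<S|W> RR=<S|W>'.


t=3: phase=(6,6,16,16) vs β=14 → FL=S FR=S RL=W RR=W
t=15: phase=(18,18,8,8) vs β=14 → FL=W FR=W RL=S RR=S
t=25: phase=(8,8,18,18) vs β=14 → FL=S FR=S RL=W RR=W
t=27: phase=(10,10,0,0) vs β=14 → FL=S FR=S RL=S RR=S
t=31: phase=(14,14,4,4) vs β=14 → FL=W FR=W RL=S RR=S
t=32: phase=(15,15,5,5) vs β=14 → FL=W FR=W RL=S RR=S
t=35: phase=(18,18,8,8) vs β=14 → FL=W FR=W RL=S RR=S

t=3: FL=S FR=S RL=W RR=W
t=15: FL=W FR=W RL=S RR=S
t=25: FL=S FR=S RL=W RR=W
t=27: FL=S FR=S RL=S RR=S
t=31: FL=W FR=W RL=S RR=S
t=32: FL=W FR=W RL=S RR=S
t=35: FL=W FR=W RL=S RR=S


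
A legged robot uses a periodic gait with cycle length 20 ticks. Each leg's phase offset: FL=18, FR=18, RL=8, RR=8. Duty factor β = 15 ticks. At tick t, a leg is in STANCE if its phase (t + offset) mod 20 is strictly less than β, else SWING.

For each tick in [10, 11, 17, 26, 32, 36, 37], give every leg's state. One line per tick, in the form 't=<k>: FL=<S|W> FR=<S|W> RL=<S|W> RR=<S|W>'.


t=10: phase=(8,8,18,18) vs β=15 → FL=S FR=S RL=W RR=W
t=11: phase=(9,9,19,19) vs β=15 → FL=S FR=S RL=W RR=W
t=17: phase=(15,15,5,5) vs β=15 → FL=W FR=W RL=S RR=S
t=26: phase=(4,4,14,14) vs β=15 → FL=S FR=S RL=S RR=S
t=32: phase=(10,10,0,0) vs β=15 → FL=S FR=S RL=S RR=S
t=36: phase=(14,14,4,4) vs β=15 → FL=S FR=S RL=S RR=S
t=37: phase=(15,15,5,5) vs β=15 → FL=W FR=W RL=S RR=S

t=10: FL=S FR=S RL=W RR=W
t=11: FL=S FR=S RL=W RR=W
t=17: FL=W FR=W RL=S RR=S
t=26: FL=S FR=S RL=S RR=S
t=32: FL=S FR=S RL=S RR=S
t=36: FL=S FR=S RL=S RR=S
t=37: FL=W FR=W RL=S RR=S


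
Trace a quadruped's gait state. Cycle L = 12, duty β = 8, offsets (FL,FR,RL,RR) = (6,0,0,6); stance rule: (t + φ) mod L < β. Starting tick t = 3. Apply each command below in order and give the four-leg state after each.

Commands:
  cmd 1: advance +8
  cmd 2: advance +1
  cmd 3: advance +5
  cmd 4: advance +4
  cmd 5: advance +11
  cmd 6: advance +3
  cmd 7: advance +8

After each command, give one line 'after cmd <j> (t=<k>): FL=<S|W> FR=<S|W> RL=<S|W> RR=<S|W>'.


after cmd 1 (t=11): FL=S FR=W RL=W RR=S
after cmd 2 (t=12): FL=S FR=S RL=S RR=S
after cmd 3 (t=17): FL=W FR=S RL=S RR=W
after cmd 4 (t=21): FL=S FR=W RL=W RR=S
after cmd 5 (t=32): FL=S FR=W RL=W RR=S
after cmd 6 (t=35): FL=S FR=W RL=W RR=S
after cmd 7 (t=43): FL=S FR=S RL=S RR=S

start t=3: FL=W FR=S RL=S RR=W
cmd 1: advance +8 → t=11, phase=(5,11,11,5) → FL=S FR=W RL=W RR=S
cmd 2: advance +1 → t=12, phase=(6,0,0,6) → FL=S FR=S RL=S RR=S
cmd 3: advance +5 → t=17, phase=(11,5,5,11) → FL=W FR=S RL=S RR=W
cmd 4: advance +4 → t=21, phase=(3,9,9,3) → FL=S FR=W RL=W RR=S
cmd 5: advance +11 → t=32, phase=(2,8,8,2) → FL=S FR=W RL=W RR=S
cmd 6: advance +3 → t=35, phase=(5,11,11,5) → FL=S FR=W RL=W RR=S
cmd 7: advance +8 → t=43, phase=(1,7,7,1) → FL=S FR=S RL=S RR=S


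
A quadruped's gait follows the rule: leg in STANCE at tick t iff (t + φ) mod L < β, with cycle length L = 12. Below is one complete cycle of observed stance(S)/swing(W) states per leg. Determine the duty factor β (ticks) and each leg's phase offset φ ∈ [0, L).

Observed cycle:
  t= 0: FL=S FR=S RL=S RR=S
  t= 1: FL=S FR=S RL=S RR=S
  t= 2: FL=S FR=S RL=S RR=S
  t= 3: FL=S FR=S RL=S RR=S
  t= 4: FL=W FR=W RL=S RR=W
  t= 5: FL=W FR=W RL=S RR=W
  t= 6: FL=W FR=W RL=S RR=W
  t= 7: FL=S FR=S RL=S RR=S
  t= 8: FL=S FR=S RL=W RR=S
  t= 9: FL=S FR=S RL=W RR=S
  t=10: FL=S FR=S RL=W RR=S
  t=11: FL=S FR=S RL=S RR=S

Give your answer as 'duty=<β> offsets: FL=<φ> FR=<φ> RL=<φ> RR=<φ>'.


duty β = stance ticks per leg = 9
FL: stance ticks = 9; W→S at t=7 → φ=5
FR: stance ticks = 9; W→S at t=7 → φ=5
RL: stance ticks = 9; W→S at t=11 → φ=1
RR: stance ticks = 9; W→S at t=7 → φ=5

duty=9 offsets: FL=5 FR=5 RL=1 RR=5


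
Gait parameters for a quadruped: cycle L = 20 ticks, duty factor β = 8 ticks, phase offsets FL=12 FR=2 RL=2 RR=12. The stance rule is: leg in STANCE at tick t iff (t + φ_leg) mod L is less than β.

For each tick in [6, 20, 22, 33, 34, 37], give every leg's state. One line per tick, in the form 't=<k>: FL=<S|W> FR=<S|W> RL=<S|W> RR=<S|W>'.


t=6: FL=W FR=W RL=W RR=W
t=20: FL=W FR=S RL=S RR=W
t=22: FL=W FR=S RL=S RR=W
t=33: FL=S FR=W RL=W RR=S
t=34: FL=S FR=W RL=W RR=S
t=37: FL=W FR=W RL=W RR=W

t=6: phase=(18,8,8,18) vs β=8 → FL=W FR=W RL=W RR=W
t=20: phase=(12,2,2,12) vs β=8 → FL=W FR=S RL=S RR=W
t=22: phase=(14,4,4,14) vs β=8 → FL=W FR=S RL=S RR=W
t=33: phase=(5,15,15,5) vs β=8 → FL=S FR=W RL=W RR=S
t=34: phase=(6,16,16,6) vs β=8 → FL=S FR=W RL=W RR=S
t=37: phase=(9,19,19,9) vs β=8 → FL=W FR=W RL=W RR=W


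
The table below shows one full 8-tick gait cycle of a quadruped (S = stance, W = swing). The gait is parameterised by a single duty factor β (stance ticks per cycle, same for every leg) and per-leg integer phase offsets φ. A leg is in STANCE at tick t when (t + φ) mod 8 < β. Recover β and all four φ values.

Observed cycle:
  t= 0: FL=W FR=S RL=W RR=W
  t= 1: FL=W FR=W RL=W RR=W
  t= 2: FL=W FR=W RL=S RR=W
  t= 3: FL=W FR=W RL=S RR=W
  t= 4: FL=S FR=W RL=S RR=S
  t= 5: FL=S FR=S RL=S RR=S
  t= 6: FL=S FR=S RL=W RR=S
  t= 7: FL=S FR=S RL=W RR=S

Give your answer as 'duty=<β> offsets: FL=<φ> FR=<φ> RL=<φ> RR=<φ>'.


duty=4 offsets: FL=4 FR=3 RL=6 RR=4

duty β = stance ticks per leg = 4
FL: stance ticks = 4; W→S at t=4 → φ=4
FR: stance ticks = 4; W→S at t=5 → φ=3
RL: stance ticks = 4; W→S at t=2 → φ=6
RR: stance ticks = 4; W→S at t=4 → φ=4


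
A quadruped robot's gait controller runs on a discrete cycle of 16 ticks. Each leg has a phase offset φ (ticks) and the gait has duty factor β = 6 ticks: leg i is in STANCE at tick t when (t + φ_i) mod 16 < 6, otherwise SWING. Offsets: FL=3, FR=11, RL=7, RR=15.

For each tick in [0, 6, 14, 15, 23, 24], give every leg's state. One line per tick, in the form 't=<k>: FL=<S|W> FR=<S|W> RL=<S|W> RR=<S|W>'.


t=0: FL=S FR=W RL=W RR=W
t=6: FL=W FR=S RL=W RR=S
t=14: FL=S FR=W RL=S RR=W
t=15: FL=S FR=W RL=W RR=W
t=23: FL=W FR=S RL=W RR=W
t=24: FL=W FR=S RL=W RR=W

t=0: phase=(3,11,7,15) vs β=6 → FL=S FR=W RL=W RR=W
t=6: phase=(9,1,13,5) vs β=6 → FL=W FR=S RL=W RR=S
t=14: phase=(1,9,5,13) vs β=6 → FL=S FR=W RL=S RR=W
t=15: phase=(2,10,6,14) vs β=6 → FL=S FR=W RL=W RR=W
t=23: phase=(10,2,14,6) vs β=6 → FL=W FR=S RL=W RR=W
t=24: phase=(11,3,15,7) vs β=6 → FL=W FR=S RL=W RR=W


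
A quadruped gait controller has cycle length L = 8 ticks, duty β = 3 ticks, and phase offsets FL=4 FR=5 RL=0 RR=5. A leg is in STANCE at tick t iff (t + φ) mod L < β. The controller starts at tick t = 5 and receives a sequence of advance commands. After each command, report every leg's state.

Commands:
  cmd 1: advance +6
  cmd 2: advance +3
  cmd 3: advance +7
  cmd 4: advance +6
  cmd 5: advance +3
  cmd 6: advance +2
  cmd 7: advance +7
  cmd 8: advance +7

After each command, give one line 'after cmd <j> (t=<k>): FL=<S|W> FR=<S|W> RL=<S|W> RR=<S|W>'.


after cmd 1 (t=11): FL=W FR=S RL=W RR=S
after cmd 2 (t=14): FL=S FR=W RL=W RR=W
after cmd 3 (t=21): FL=S FR=S RL=W RR=S
after cmd 4 (t=27): FL=W FR=S RL=W RR=S
after cmd 5 (t=30): FL=S FR=W RL=W RR=W
after cmd 6 (t=32): FL=W FR=W RL=S RR=W
after cmd 7 (t=39): FL=W FR=W RL=W RR=W
after cmd 8 (t=46): FL=S FR=W RL=W RR=W

start t=5: FL=S FR=S RL=W RR=S
cmd 1: advance +6 → t=11, phase=(7,0,3,0) → FL=W FR=S RL=W RR=S
cmd 2: advance +3 → t=14, phase=(2,3,6,3) → FL=S FR=W RL=W RR=W
cmd 3: advance +7 → t=21, phase=(1,2,5,2) → FL=S FR=S RL=W RR=S
cmd 4: advance +6 → t=27, phase=(7,0,3,0) → FL=W FR=S RL=W RR=S
cmd 5: advance +3 → t=30, phase=(2,3,6,3) → FL=S FR=W RL=W RR=W
cmd 6: advance +2 → t=32, phase=(4,5,0,5) → FL=W FR=W RL=S RR=W
cmd 7: advance +7 → t=39, phase=(3,4,7,4) → FL=W FR=W RL=W RR=W
cmd 8: advance +7 → t=46, phase=(2,3,6,3) → FL=S FR=W RL=W RR=W


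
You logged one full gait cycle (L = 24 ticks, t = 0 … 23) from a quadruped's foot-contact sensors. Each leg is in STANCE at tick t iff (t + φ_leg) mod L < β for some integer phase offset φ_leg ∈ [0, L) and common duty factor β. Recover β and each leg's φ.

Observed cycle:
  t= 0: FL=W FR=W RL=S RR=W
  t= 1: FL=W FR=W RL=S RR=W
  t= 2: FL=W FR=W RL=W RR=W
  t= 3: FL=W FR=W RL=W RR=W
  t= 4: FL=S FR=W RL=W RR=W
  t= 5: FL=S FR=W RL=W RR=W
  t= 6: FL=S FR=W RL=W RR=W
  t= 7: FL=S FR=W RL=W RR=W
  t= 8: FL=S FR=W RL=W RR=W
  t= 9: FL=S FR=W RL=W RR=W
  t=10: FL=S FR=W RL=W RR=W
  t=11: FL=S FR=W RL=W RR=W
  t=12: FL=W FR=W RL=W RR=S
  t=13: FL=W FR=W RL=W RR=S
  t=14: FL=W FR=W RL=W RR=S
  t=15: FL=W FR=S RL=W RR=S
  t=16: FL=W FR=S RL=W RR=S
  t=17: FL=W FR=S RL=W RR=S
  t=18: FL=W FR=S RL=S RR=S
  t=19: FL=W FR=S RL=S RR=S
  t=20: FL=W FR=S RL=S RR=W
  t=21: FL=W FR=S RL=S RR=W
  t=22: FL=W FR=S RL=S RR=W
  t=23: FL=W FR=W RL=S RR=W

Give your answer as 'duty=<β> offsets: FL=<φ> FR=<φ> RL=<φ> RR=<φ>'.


duty β = stance ticks per leg = 8
FL: stance ticks = 8; W→S at t=4 → φ=20
FR: stance ticks = 8; W→S at t=15 → φ=9
RL: stance ticks = 8; W→S at t=18 → φ=6
RR: stance ticks = 8; W→S at t=12 → φ=12

duty=8 offsets: FL=20 FR=9 RL=6 RR=12


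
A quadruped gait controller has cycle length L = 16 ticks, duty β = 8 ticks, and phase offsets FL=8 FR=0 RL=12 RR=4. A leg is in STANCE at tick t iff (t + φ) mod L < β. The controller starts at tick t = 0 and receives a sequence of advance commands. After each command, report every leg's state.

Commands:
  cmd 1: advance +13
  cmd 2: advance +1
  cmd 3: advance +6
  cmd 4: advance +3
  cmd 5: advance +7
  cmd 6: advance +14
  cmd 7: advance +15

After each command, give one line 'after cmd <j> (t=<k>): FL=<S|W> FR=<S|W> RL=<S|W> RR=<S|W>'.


start t=0: FL=W FR=S RL=W RR=S
cmd 1: advance +13 → t=13, phase=(5,13,9,1) → FL=S FR=W RL=W RR=S
cmd 2: advance +1 → t=14, phase=(6,14,10,2) → FL=S FR=W RL=W RR=S
cmd 3: advance +6 → t=20, phase=(12,4,0,8) → FL=W FR=S RL=S RR=W
cmd 4: advance +3 → t=23, phase=(15,7,3,11) → FL=W FR=S RL=S RR=W
cmd 5: advance +7 → t=30, phase=(6,14,10,2) → FL=S FR=W RL=W RR=S
cmd 6: advance +14 → t=44, phase=(4,12,8,0) → FL=S FR=W RL=W RR=S
cmd 7: advance +15 → t=59, phase=(3,11,7,15) → FL=S FR=W RL=S RR=W

after cmd 1 (t=13): FL=S FR=W RL=W RR=S
after cmd 2 (t=14): FL=S FR=W RL=W RR=S
after cmd 3 (t=20): FL=W FR=S RL=S RR=W
after cmd 4 (t=23): FL=W FR=S RL=S RR=W
after cmd 5 (t=30): FL=S FR=W RL=W RR=S
after cmd 6 (t=44): FL=S FR=W RL=W RR=S
after cmd 7 (t=59): FL=S FR=W RL=S RR=W


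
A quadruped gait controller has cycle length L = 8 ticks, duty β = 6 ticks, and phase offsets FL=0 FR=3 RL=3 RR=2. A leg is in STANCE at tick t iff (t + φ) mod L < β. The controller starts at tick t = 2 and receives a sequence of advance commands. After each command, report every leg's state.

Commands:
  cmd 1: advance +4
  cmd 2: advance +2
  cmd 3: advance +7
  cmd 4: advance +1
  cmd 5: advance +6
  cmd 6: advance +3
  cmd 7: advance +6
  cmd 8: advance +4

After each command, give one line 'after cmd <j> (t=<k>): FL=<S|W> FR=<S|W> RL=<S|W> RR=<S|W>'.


start t=2: FL=S FR=S RL=S RR=S
cmd 1: advance +4 → t=6, phase=(6,1,1,0) → FL=W FR=S RL=S RR=S
cmd 2: advance +2 → t=8, phase=(0,3,3,2) → FL=S FR=S RL=S RR=S
cmd 3: advance +7 → t=15, phase=(7,2,2,1) → FL=W FR=S RL=S RR=S
cmd 4: advance +1 → t=16, phase=(0,3,3,2) → FL=S FR=S RL=S RR=S
cmd 5: advance +6 → t=22, phase=(6,1,1,0) → FL=W FR=S RL=S RR=S
cmd 6: advance +3 → t=25, phase=(1,4,4,3) → FL=S FR=S RL=S RR=S
cmd 7: advance +6 → t=31, phase=(7,2,2,1) → FL=W FR=S RL=S RR=S
cmd 8: advance +4 → t=35, phase=(3,6,6,5) → FL=S FR=W RL=W RR=S

after cmd 1 (t=6): FL=W FR=S RL=S RR=S
after cmd 2 (t=8): FL=S FR=S RL=S RR=S
after cmd 3 (t=15): FL=W FR=S RL=S RR=S
after cmd 4 (t=16): FL=S FR=S RL=S RR=S
after cmd 5 (t=22): FL=W FR=S RL=S RR=S
after cmd 6 (t=25): FL=S FR=S RL=S RR=S
after cmd 7 (t=31): FL=W FR=S RL=S RR=S
after cmd 8 (t=35): FL=S FR=W RL=W RR=S


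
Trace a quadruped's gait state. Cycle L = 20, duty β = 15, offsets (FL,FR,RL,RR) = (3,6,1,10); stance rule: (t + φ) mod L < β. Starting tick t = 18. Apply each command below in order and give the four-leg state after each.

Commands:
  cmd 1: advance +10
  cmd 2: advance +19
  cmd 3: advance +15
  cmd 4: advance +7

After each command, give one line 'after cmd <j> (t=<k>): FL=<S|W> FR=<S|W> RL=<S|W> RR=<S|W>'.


start t=18: FL=S FR=S RL=W RR=S
cmd 1: advance +10 → t=28, phase=(11,14,9,18) → FL=S FR=S RL=S RR=W
cmd 2: advance +19 → t=47, phase=(10,13,8,17) → FL=S FR=S RL=S RR=W
cmd 3: advance +15 → t=62, phase=(5,8,3,12) → FL=S FR=S RL=S RR=S
cmd 4: advance +7 → t=69, phase=(12,15,10,19) → FL=S FR=W RL=S RR=W

after cmd 1 (t=28): FL=S FR=S RL=S RR=W
after cmd 2 (t=47): FL=S FR=S RL=S RR=W
after cmd 3 (t=62): FL=S FR=S RL=S RR=S
after cmd 4 (t=69): FL=S FR=W RL=S RR=W
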